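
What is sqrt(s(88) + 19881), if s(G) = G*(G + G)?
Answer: sqrt(35369) ≈ 188.07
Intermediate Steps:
s(G) = 2*G**2 (s(G) = G*(2*G) = 2*G**2)
sqrt(s(88) + 19881) = sqrt(2*88**2 + 19881) = sqrt(2*7744 + 19881) = sqrt(15488 + 19881) = sqrt(35369)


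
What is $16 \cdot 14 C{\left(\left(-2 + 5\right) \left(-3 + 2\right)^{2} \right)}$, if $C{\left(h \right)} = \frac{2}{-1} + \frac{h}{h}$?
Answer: $-224$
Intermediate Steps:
$C{\left(h \right)} = -1$ ($C{\left(h \right)} = 2 \left(-1\right) + 1 = -2 + 1 = -1$)
$16 \cdot 14 C{\left(\left(-2 + 5\right) \left(-3 + 2\right)^{2} \right)} = 16 \cdot 14 \left(-1\right) = 224 \left(-1\right) = -224$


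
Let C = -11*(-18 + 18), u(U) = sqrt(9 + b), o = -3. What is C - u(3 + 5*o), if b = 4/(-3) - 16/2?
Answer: -I*sqrt(3)/3 ≈ -0.57735*I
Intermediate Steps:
b = -28/3 (b = 4*(-1/3) - 16*1/2 = -4/3 - 8 = -28/3 ≈ -9.3333)
u(U) = I*sqrt(3)/3 (u(U) = sqrt(9 - 28/3) = sqrt(-1/3) = I*sqrt(3)/3)
C = 0 (C = -11*0 = 0)
C - u(3 + 5*o) = 0 - I*sqrt(3)/3 = -I*sqrt(3)/3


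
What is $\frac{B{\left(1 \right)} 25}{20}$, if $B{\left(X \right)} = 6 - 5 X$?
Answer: $\frac{5}{4} \approx 1.25$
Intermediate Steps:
$\frac{B{\left(1 \right)} 25}{20} = \frac{\left(6 - 5\right) 25}{20} = \left(6 - 5\right) 25 \cdot \frac{1}{20} = 1 \cdot 25 \cdot \frac{1}{20} = 25 \cdot \frac{1}{20} = \frac{5}{4}$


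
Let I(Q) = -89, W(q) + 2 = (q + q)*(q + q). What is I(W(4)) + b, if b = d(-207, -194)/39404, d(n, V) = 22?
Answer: -1753467/19702 ≈ -88.999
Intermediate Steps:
W(q) = -2 + 4*q² (W(q) = -2 + (q + q)*(q + q) = -2 + (2*q)*(2*q) = -2 + 4*q²)
b = 11/19702 (b = 22/39404 = 22*(1/39404) = 11/19702 ≈ 0.00055832)
I(W(4)) + b = -89 + 11/19702 = -1753467/19702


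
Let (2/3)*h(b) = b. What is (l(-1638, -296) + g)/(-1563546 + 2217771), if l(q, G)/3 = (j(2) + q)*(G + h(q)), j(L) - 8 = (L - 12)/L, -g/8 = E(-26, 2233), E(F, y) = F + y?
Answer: 13485809/654225 ≈ 20.613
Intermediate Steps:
g = -17656 (g = -8*(-26 + 2233) = -8*2207 = -17656)
h(b) = 3*b/2
j(L) = 8 + (-12 + L)/L (j(L) = 8 + (L - 12)/L = 8 + (-12 + L)/L)
l(q, G) = 3*(3 + q)*(G + 3*q/2) (l(q, G) = 3*(((9 - 12/2) + q)*(G + 3*q/2)) = 3*(((9 - 12*½) + q)*(G + 3*q/2)) = 3*(((9 - 6) + q)*(G + 3*q/2)) = 3*((3 + q)*(G + 3*q/2)) = 3*(3 + q)*(G + 3*q/2))
(l(-1638, -296) + g)/(-1563546 + 2217771) = ((9*(-296) + (9/2)*(-1638)² + (27/2)*(-1638) + 3*(-296)*(-1638)) - 17656)/(-1563546 + 2217771) = ((-2664 + (9/2)*2683044 - 22113 + 1454544) - 17656)/654225 = ((-2664 + 12073698 - 22113 + 1454544) - 17656)*(1/654225) = (13503465 - 17656)*(1/654225) = 13485809*(1/654225) = 13485809/654225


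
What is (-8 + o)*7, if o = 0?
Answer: -56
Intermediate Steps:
(-8 + o)*7 = (-8 + 0)*7 = -8*7 = -56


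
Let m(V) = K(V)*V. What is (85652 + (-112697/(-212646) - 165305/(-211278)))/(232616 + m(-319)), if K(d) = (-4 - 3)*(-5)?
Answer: 320681872974931/829101869840349 ≈ 0.38678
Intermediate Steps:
K(d) = 35 (K(d) = -7*(-5) = 35)
m(V) = 35*V
(85652 + (-112697/(-212646) - 165305/(-211278)))/(232616 + m(-319)) = (85652 + (-112697/(-212646) - 165305/(-211278)))/(232616 + 35*(-319)) = (85652 + (-112697*(-1/212646) - 165305*(-1/211278)))/(232616 - 11165) = (85652 + (112697/212646 + 165305/211278))/221451 = (85652 + 4913486983/3743951799)*(1/221451) = (320681872974931/3743951799)*(1/221451) = 320681872974931/829101869840349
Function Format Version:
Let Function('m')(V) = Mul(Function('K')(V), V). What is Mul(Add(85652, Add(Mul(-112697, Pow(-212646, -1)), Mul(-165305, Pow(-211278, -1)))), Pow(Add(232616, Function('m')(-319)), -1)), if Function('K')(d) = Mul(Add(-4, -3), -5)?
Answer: Rational(320681872974931, 829101869840349) ≈ 0.38678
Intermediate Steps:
Function('K')(d) = 35 (Function('K')(d) = Mul(-7, -5) = 35)
Function('m')(V) = Mul(35, V)
Mul(Add(85652, Add(Mul(-112697, Pow(-212646, -1)), Mul(-165305, Pow(-211278, -1)))), Pow(Add(232616, Function('m')(-319)), -1)) = Mul(Add(85652, Add(Mul(-112697, Pow(-212646, -1)), Mul(-165305, Pow(-211278, -1)))), Pow(Add(232616, Mul(35, -319)), -1)) = Mul(Add(85652, Add(Mul(-112697, Rational(-1, 212646)), Mul(-165305, Rational(-1, 211278)))), Pow(Add(232616, -11165), -1)) = Mul(Add(85652, Add(Rational(112697, 212646), Rational(165305, 211278))), Pow(221451, -1)) = Mul(Add(85652, Rational(4913486983, 3743951799)), Rational(1, 221451)) = Mul(Rational(320681872974931, 3743951799), Rational(1, 221451)) = Rational(320681872974931, 829101869840349)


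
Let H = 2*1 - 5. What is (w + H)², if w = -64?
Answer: 4489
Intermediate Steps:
H = -3 (H = 2 - 5 = -3)
(w + H)² = (-64 - 3)² = (-67)² = 4489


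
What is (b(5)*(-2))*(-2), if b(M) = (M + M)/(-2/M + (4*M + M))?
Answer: 200/123 ≈ 1.6260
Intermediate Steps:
b(M) = 2*M/(-2/M + 5*M) (b(M) = (2*M)/(-2/M + 5*M) = 2*M/(-2/M + 5*M))
(b(5)*(-2))*(-2) = ((2*5**2/(-2 + 5*5**2))*(-2))*(-2) = ((2*25/(-2 + 5*25))*(-2))*(-2) = ((2*25/(-2 + 125))*(-2))*(-2) = ((2*25/123)*(-2))*(-2) = ((2*25*(1/123))*(-2))*(-2) = ((50/123)*(-2))*(-2) = -100/123*(-2) = 200/123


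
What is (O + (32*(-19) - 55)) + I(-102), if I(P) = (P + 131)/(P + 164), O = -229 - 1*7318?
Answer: -508991/62 ≈ -8209.5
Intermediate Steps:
O = -7547 (O = -229 - 7318 = -7547)
I(P) = (131 + P)/(164 + P)
(O + (32*(-19) - 55)) + I(-102) = (-7547 + (32*(-19) - 55)) + (131 - 102)/(164 - 102) = (-7547 + (-608 - 55)) + 29/62 = (-7547 - 663) + (1/62)*29 = -8210 + 29/62 = -508991/62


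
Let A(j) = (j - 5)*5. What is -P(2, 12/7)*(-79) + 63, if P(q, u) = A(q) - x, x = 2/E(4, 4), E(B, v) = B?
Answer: -2323/2 ≈ -1161.5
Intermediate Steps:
A(j) = -25 + 5*j (A(j) = (-5 + j)*5 = -25 + 5*j)
x = 1/2 (x = 2/4 = 2*(1/4) = 1/2 ≈ 0.50000)
P(q, u) = -51/2 + 5*q (P(q, u) = (-25 + 5*q) - 1*1/2 = (-25 + 5*q) - 1/2 = -51/2 + 5*q)
-P(2, 12/7)*(-79) + 63 = -(-51/2 + 5*2)*(-79) + 63 = -(-51/2 + 10)*(-79) + 63 = -1*(-31/2)*(-79) + 63 = (31/2)*(-79) + 63 = -2449/2 + 63 = -2323/2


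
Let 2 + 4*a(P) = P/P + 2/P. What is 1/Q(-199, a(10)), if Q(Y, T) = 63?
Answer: 1/63 ≈ 0.015873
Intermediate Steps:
a(P) = -1/4 + 1/(2*P) (a(P) = -1/2 + (P/P + 2/P)/4 = -1/2 + (1 + 2/P)/4 = -1/2 + (1/4 + 1/(2*P)) = -1/4 + 1/(2*P))
1/Q(-199, a(10)) = 1/63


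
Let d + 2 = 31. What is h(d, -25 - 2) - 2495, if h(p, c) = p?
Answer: -2466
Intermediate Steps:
d = 29 (d = -2 + 31 = 29)
h(d, -25 - 2) - 2495 = 29 - 2495 = -2466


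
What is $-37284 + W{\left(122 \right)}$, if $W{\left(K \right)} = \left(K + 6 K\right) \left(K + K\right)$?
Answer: $171092$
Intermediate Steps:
$W{\left(K \right)} = 14 K^{2}$ ($W{\left(K \right)} = 7 K 2 K = 14 K^{2}$)
$-37284 + W{\left(122 \right)} = -37284 + 14 \cdot 122^{2} = -37284 + 14 \cdot 14884 = -37284 + 208376 = 171092$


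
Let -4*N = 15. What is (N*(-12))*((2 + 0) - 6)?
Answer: -180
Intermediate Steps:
N = -15/4 (N = -¼*15 = -15/4 ≈ -3.7500)
(N*(-12))*((2 + 0) - 6) = (-15/4*(-12))*((2 + 0) - 6) = 45*(2 - 6) = 45*(-4) = -180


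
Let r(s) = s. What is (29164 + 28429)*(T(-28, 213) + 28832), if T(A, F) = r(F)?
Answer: 1672788685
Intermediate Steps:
T(A, F) = F
(29164 + 28429)*(T(-28, 213) + 28832) = (29164 + 28429)*(213 + 28832) = 57593*29045 = 1672788685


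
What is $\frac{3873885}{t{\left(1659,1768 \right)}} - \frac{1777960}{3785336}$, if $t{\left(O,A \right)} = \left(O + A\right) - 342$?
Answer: $\frac{366461783594}{291944039} \approx 1255.2$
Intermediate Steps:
$t{\left(O,A \right)} = -342 + A + O$ ($t{\left(O,A \right)} = \left(A + O\right) - 342 = -342 + A + O$)
$\frac{3873885}{t{\left(1659,1768 \right)}} - \frac{1777960}{3785336} = \frac{3873885}{-342 + 1768 + 1659} - \frac{1777960}{3785336} = \frac{3873885}{3085} - \frac{222245}{473167} = 3873885 \cdot \frac{1}{3085} - \frac{222245}{473167} = \frac{774777}{617} - \frac{222245}{473167} = \frac{366461783594}{291944039}$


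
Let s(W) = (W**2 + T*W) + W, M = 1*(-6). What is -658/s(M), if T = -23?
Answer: -47/12 ≈ -3.9167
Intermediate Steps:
M = -6
s(W) = W**2 - 22*W (s(W) = (W**2 - 23*W) + W = W**2 - 22*W)
-658/s(M) = -658*(-1/(6*(-22 - 6))) = -658/((-6*(-28))) = -658/168 = -658*1/168 = -47/12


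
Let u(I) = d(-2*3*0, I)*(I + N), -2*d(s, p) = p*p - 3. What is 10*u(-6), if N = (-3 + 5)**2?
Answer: 330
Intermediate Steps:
d(s, p) = 3/2 - p**2/2 (d(s, p) = -(p*p - 3)/2 = -(p**2 - 3)/2 = -(-3 + p**2)/2 = 3/2 - p**2/2)
N = 4 (N = 2**2 = 4)
u(I) = (4 + I)*(3/2 - I**2/2) (u(I) = (3/2 - I**2/2)*(I + 4) = (3/2 - I**2/2)*(4 + I) = (4 + I)*(3/2 - I**2/2))
10*u(-6) = 10*(-(-3 + (-6)**2)*(4 - 6)/2) = 10*(-1/2*(-3 + 36)*(-2)) = 10*(-1/2*33*(-2)) = 10*33 = 330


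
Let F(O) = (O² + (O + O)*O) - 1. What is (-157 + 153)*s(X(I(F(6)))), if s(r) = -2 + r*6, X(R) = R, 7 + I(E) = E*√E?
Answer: 176 - 2568*√107 ≈ -26388.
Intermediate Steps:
F(O) = -1 + 3*O² (F(O) = (O² + (2*O)*O) - 1 = (O² + 2*O²) - 1 = 3*O² - 1 = -1 + 3*O²)
I(E) = -7 + E^(3/2) (I(E) = -7 + E*√E = -7 + E^(3/2))
s(r) = -2 + 6*r
(-157 + 153)*s(X(I(F(6)))) = (-157 + 153)*(-2 + 6*(-7 + (-1 + 3*6²)^(3/2))) = -4*(-2 + 6*(-7 + (-1 + 3*36)^(3/2))) = -4*(-2 + 6*(-7 + (-1 + 108)^(3/2))) = -4*(-2 + 6*(-7 + 107^(3/2))) = -4*(-2 + 6*(-7 + 107*√107)) = -4*(-2 + (-42 + 642*√107)) = -4*(-44 + 642*√107) = 176 - 2568*√107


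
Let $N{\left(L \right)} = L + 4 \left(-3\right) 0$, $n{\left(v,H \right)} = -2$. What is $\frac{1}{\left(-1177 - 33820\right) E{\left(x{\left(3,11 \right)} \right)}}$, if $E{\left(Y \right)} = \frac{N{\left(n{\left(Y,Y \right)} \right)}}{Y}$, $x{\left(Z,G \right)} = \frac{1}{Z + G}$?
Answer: $\frac{1}{979916} \approx 1.0205 \cdot 10^{-6}$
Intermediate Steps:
$x{\left(Z,G \right)} = \frac{1}{G + Z}$
$N{\left(L \right)} = L$ ($N{\left(L \right)} = L - 0 = L + 0 = L$)
$E{\left(Y \right)} = - \frac{2}{Y}$
$\frac{1}{\left(-1177 - 33820\right) E{\left(x{\left(3,11 \right)} \right)}} = \frac{1}{\left(-1177 - 33820\right) \left(- \frac{2}{\frac{1}{11 + 3}}\right)} = \frac{1}{\left(-34997\right) \left(- \frac{2}{\frac{1}{14}}\right)} = - \frac{1}{34997 \left(- 2 \frac{1}{\frac{1}{14}}\right)} = - \frac{1}{34997 \left(\left(-2\right) 14\right)} = - \frac{1}{34997 \left(-28\right)} = \left(- \frac{1}{34997}\right) \left(- \frac{1}{28}\right) = \frac{1}{979916}$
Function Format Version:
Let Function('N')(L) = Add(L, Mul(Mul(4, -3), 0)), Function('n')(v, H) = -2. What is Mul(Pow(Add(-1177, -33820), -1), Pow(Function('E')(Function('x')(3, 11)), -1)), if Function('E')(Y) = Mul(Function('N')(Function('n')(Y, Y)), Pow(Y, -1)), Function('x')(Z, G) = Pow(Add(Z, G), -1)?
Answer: Rational(1, 979916) ≈ 1.0205e-6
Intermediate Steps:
Function('x')(Z, G) = Pow(Add(G, Z), -1)
Function('N')(L) = L (Function('N')(L) = Add(L, Mul(-12, 0)) = Add(L, 0) = L)
Function('E')(Y) = Mul(-2, Pow(Y, -1))
Mul(Pow(Add(-1177, -33820), -1), Pow(Function('E')(Function('x')(3, 11)), -1)) = Mul(Pow(Add(-1177, -33820), -1), Pow(Mul(-2, Pow(Pow(Add(11, 3), -1), -1)), -1)) = Mul(Pow(-34997, -1), Pow(Mul(-2, Pow(Pow(14, -1), -1)), -1)) = Mul(Rational(-1, 34997), Pow(Mul(-2, Pow(Rational(1, 14), -1)), -1)) = Mul(Rational(-1, 34997), Pow(Mul(-2, 14), -1)) = Mul(Rational(-1, 34997), Pow(-28, -1)) = Mul(Rational(-1, 34997), Rational(-1, 28)) = Rational(1, 979916)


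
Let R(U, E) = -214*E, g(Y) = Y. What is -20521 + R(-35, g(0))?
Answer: -20521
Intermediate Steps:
-20521 + R(-35, g(0)) = -20521 - 214*0 = -20521 + 0 = -20521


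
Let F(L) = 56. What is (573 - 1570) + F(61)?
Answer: -941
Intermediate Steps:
(573 - 1570) + F(61) = (573 - 1570) + 56 = -997 + 56 = -941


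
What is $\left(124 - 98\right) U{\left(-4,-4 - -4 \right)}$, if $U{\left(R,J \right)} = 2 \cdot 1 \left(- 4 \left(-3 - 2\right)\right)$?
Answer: $1040$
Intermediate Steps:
$U{\left(R,J \right)} = 40$ ($U{\left(R,J \right)} = 2 \left(\left(-4\right) \left(-5\right)\right) = 2 \cdot 20 = 40$)
$\left(124 - 98\right) U{\left(-4,-4 - -4 \right)} = \left(124 - 98\right) 40 = 26 \cdot 40 = 1040$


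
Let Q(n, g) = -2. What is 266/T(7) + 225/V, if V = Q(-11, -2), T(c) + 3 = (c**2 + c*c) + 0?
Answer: -1097/10 ≈ -109.70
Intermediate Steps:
T(c) = -3 + 2*c**2 (T(c) = -3 + ((c**2 + c*c) + 0) = -3 + ((c**2 + c**2) + 0) = -3 + (2*c**2 + 0) = -3 + 2*c**2)
V = -2
266/T(7) + 225/V = 266/(-3 + 2*7**2) + 225/(-2) = 266/(-3 + 2*49) + 225*(-1/2) = 266/(-3 + 98) - 225/2 = 266/95 - 225/2 = 266*(1/95) - 225/2 = 14/5 - 225/2 = -1097/10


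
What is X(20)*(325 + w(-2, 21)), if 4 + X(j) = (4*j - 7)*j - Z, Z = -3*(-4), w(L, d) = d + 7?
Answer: 509732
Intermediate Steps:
w(L, d) = 7 + d
Z = 12
X(j) = -16 + j*(-7 + 4*j) (X(j) = -4 + ((4*j - 7)*j - 1*12) = -4 + ((-7 + 4*j)*j - 12) = -4 + (j*(-7 + 4*j) - 12) = -4 + (-12 + j*(-7 + 4*j)) = -16 + j*(-7 + 4*j))
X(20)*(325 + w(-2, 21)) = (-16 - 7*20 + 4*20**2)*(325 + (7 + 21)) = (-16 - 140 + 4*400)*(325 + 28) = (-16 - 140 + 1600)*353 = 1444*353 = 509732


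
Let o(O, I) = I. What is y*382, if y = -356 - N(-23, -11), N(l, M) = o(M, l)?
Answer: -127206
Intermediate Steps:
N(l, M) = l
y = -333 (y = -356 - 1*(-23) = -356 + 23 = -333)
y*382 = -333*382 = -127206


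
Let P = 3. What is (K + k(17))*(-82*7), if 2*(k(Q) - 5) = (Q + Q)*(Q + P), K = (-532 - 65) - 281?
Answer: 305942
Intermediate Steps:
K = -878 (K = -597 - 281 = -878)
k(Q) = 5 + Q*(3 + Q) (k(Q) = 5 + ((Q + Q)*(Q + 3))/2 = 5 + ((2*Q)*(3 + Q))/2 = 5 + (2*Q*(3 + Q))/2 = 5 + Q*(3 + Q))
(K + k(17))*(-82*7) = (-878 + (5 + 17**2 + 3*17))*(-82*7) = (-878 + (5 + 289 + 51))*(-574) = (-878 + 345)*(-574) = -533*(-574) = 305942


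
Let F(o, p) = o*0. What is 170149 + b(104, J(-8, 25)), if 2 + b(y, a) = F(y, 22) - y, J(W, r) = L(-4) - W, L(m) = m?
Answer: 170043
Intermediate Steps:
F(o, p) = 0
J(W, r) = -4 - W
b(y, a) = -2 - y (b(y, a) = -2 + (0 - y) = -2 - y)
170149 + b(104, J(-8, 25)) = 170149 + (-2 - 1*104) = 170149 + (-2 - 104) = 170149 - 106 = 170043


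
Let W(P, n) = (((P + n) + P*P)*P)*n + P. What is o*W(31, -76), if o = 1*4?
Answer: -8632260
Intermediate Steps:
o = 4
W(P, n) = P + P*n*(P + n + P²) (W(P, n) = (((P + n) + P²)*P)*n + P = ((P + n + P²)*P)*n + P = (P*(P + n + P²))*n + P = P*n*(P + n + P²) + P = P + P*n*(P + n + P²))
o*W(31, -76) = 4*(31*(1 + (-76)² + 31*(-76) - 76*31²)) = 4*(31*(1 + 5776 - 2356 - 76*961)) = 4*(31*(1 + 5776 - 2356 - 73036)) = 4*(31*(-69615)) = 4*(-2158065) = -8632260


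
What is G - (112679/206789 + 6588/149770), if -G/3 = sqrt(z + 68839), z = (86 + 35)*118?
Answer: -9119129881/15485394265 - 3*sqrt(83117) ≈ -865.49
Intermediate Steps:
z = 14278 (z = 121*118 = 14278)
G = -3*sqrt(83117) (G = -3*sqrt(14278 + 68839) = -3*sqrt(83117) ≈ -864.90)
G - (112679/206789 + 6588/149770) = -3*sqrt(83117) - (112679/206789 + 6588/149770) = -3*sqrt(83117) - (112679*(1/206789) + 6588*(1/149770)) = -3*sqrt(83117) - (112679/206789 + 3294/74885) = -3*sqrt(83117) - 1*9119129881/15485394265 = -3*sqrt(83117) - 9119129881/15485394265 = -9119129881/15485394265 - 3*sqrt(83117)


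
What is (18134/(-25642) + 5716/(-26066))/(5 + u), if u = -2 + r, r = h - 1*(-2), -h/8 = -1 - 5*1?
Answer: -2920993/167096093 ≈ -0.017481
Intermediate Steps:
h = 48 (h = -8*(-1 - 5*1) = -8*(-1 - 5) = -8*(-6) = 48)
r = 50 (r = 48 - 1*(-2) = 48 + 2 = 50)
u = 48 (u = -2 + 50 = 48)
(18134/(-25642) + 5716/(-26066))/(5 + u) = (18134/(-25642) + 5716/(-26066))/(5 + 48) = (18134*(-1/25642) + 5716*(-1/26066))/53 = (-9067/12821 - 2858/13033)/53 = (1/53)*(-154812629/167096093) = -2920993/167096093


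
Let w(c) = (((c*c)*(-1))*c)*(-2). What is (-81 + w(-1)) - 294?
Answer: -377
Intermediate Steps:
w(c) = 2*c³ (w(c) = ((c²*(-1))*c)*(-2) = ((-c²)*c)*(-2) = -c³*(-2) = 2*c³)
(-81 + w(-1)) - 294 = (-81 + 2*(-1)³) - 294 = (-81 + 2*(-1)) - 294 = (-81 - 2) - 294 = -83 - 294 = -377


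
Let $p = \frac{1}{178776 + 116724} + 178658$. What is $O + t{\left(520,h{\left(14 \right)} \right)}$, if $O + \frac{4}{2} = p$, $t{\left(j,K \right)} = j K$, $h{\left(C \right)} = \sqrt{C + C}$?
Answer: $\frac{52792848001}{295500} + 1040 \sqrt{7} \approx 1.8141 \cdot 10^{5}$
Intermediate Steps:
$h{\left(C \right)} = \sqrt{2} \sqrt{C}$ ($h{\left(C \right)} = \sqrt{2 C} = \sqrt{2} \sqrt{C}$)
$t{\left(j,K \right)} = K j$
$p = \frac{52793439001}{295500}$ ($p = \frac{1}{295500} + 178658 = \frac{52793439001}{295500} \approx 1.7866 \cdot 10^{5}$)
$O = \frac{52792848001}{295500}$ ($O = -2 + \frac{52793439001}{295500} = \frac{52792848001}{295500} \approx 1.7866 \cdot 10^{5}$)
$O + t{\left(520,h{\left(14 \right)} \right)} = \frac{52792848001}{295500} + \sqrt{2} \sqrt{14} \cdot 520 = \frac{52792848001}{295500} + 2 \sqrt{7} \cdot 520 = \frac{52792848001}{295500} + 1040 \sqrt{7}$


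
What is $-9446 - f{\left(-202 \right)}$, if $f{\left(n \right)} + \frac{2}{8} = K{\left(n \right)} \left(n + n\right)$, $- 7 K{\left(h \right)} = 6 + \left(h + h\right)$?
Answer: $\frac{378687}{28} \approx 13525.0$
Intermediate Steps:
$K{\left(h \right)} = - \frac{6}{7} - \frac{2 h}{7}$ ($K{\left(h \right)} = - \frac{6 + \left(h + h\right)}{7} = - \frac{6 + 2 h}{7} = - \frac{6}{7} - \frac{2 h}{7}$)
$f{\left(n \right)} = - \frac{1}{4} + 2 n \left(- \frac{6}{7} - \frac{2 n}{7}\right)$ ($f{\left(n \right)} = - \frac{1}{4} + \left(- \frac{6}{7} - \frac{2 n}{7}\right) \left(n + n\right) = - \frac{1}{4} + \left(- \frac{6}{7} - \frac{2 n}{7}\right) 2 n = - \frac{1}{4} + 2 n \left(- \frac{6}{7} - \frac{2 n}{7}\right)$)
$-9446 - f{\left(-202 \right)} = -9446 - \left(- \frac{1}{4} - - \frac{808 \left(3 - 202\right)}{7}\right) = -9446 - \left(- \frac{1}{4} - \left(- \frac{808}{7}\right) \left(-199\right)\right) = -9446 - \left(- \frac{1}{4} - \frac{160792}{7}\right) = -9446 - - \frac{643175}{28} = -9446 + \frac{643175}{28} = \frac{378687}{28}$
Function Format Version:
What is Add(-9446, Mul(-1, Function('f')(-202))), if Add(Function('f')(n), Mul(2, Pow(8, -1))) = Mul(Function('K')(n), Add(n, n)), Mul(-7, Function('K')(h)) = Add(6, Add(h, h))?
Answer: Rational(378687, 28) ≈ 13525.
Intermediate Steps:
Function('K')(h) = Add(Rational(-6, 7), Mul(Rational(-2, 7), h)) (Function('K')(h) = Mul(Rational(-1, 7), Add(6, Add(h, h))) = Mul(Rational(-1, 7), Add(6, Mul(2, h))) = Add(Rational(-6, 7), Mul(Rational(-2, 7), h)))
Function('f')(n) = Add(Rational(-1, 4), Mul(2, n, Add(Rational(-6, 7), Mul(Rational(-2, 7), n)))) (Function('f')(n) = Add(Rational(-1, 4), Mul(Add(Rational(-6, 7), Mul(Rational(-2, 7), n)), Add(n, n))) = Add(Rational(-1, 4), Mul(Add(Rational(-6, 7), Mul(Rational(-2, 7), n)), Mul(2, n))) = Add(Rational(-1, 4), Mul(2, n, Add(Rational(-6, 7), Mul(Rational(-2, 7), n)))))
Add(-9446, Mul(-1, Function('f')(-202))) = Add(-9446, Mul(-1, Add(Rational(-1, 4), Mul(Rational(-4, 7), -202, Add(3, -202))))) = Add(-9446, Mul(-1, Add(Rational(-1, 4), Mul(Rational(-4, 7), -202, -199)))) = Add(-9446, Mul(-1, Add(Rational(-1, 4), Rational(-160792, 7)))) = Add(-9446, Mul(-1, Rational(-643175, 28))) = Add(-9446, Rational(643175, 28)) = Rational(378687, 28)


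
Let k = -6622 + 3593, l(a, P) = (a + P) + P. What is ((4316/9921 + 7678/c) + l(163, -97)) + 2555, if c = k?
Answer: 75784889242/30050709 ≈ 2521.9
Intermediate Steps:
l(a, P) = a + 2*P (l(a, P) = (P + a) + P = a + 2*P)
k = -3029
c = -3029
((4316/9921 + 7678/c) + l(163, -97)) + 2555 = ((4316/9921 + 7678/(-3029)) + (163 + 2*(-97))) + 2555 = ((4316*(1/9921) + 7678*(-1/3029)) + (163 - 194)) + 2555 = ((4316/9921 - 7678/3029) - 31) + 2555 = (-63100274/30050709 - 31) + 2555 = -994672253/30050709 + 2555 = 75784889242/30050709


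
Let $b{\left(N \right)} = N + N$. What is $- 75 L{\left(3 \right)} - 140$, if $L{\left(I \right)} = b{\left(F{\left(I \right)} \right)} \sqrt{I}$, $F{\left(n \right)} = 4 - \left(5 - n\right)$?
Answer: $-140 - 300 \sqrt{3} \approx -659.62$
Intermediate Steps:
$F{\left(n \right)} = -1 + n$ ($F{\left(n \right)} = 4 + \left(-5 + n\right) = -1 + n$)
$b{\left(N \right)} = 2 N$
$L{\left(I \right)} = \sqrt{I} \left(-2 + 2 I\right)$ ($L{\left(I \right)} = 2 \left(-1 + I\right) \sqrt{I} = \left(-2 + 2 I\right) \sqrt{I} = \sqrt{I} \left(-2 + 2 I\right)$)
$- 75 L{\left(3 \right)} - 140 = - 75 \cdot 2 \sqrt{3} \left(-1 + 3\right) - 140 = - 75 \cdot 2 \sqrt{3} \cdot 2 - 140 = - 75 \cdot 4 \sqrt{3} - 140 = - 300 \sqrt{3} - 140 = -140 - 300 \sqrt{3}$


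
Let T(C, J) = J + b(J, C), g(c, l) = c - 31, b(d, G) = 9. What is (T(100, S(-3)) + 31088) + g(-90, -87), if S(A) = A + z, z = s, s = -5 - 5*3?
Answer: 30953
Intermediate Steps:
s = -20 (s = -5 - 15 = -20)
z = -20
g(c, l) = -31 + c
S(A) = -20 + A (S(A) = A - 20 = -20 + A)
T(C, J) = 9 + J (T(C, J) = J + 9 = 9 + J)
(T(100, S(-3)) + 31088) + g(-90, -87) = ((9 + (-20 - 3)) + 31088) + (-31 - 90) = ((9 - 23) + 31088) - 121 = (-14 + 31088) - 121 = 31074 - 121 = 30953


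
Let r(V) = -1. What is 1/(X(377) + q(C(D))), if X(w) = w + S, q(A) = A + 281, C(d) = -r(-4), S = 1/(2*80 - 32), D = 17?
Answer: 128/84353 ≈ 0.0015174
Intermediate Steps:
S = 1/128 (S = 1/(160 - 32) = 1/128 ≈ 0.0078125)
C(d) = 1 (C(d) = -1*(-1) = 1)
q(A) = 281 + A
X(w) = 1/128 + w (X(w) = w + 1/128 = 1/128 + w)
1/(X(377) + q(C(D))) = 1/((1/128 + 377) + (281 + 1)) = 1/(48257/128 + 282) = 1/(84353/128) = 128/84353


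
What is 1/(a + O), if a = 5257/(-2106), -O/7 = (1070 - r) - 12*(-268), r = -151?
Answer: -2106/65415511 ≈ -3.2194e-5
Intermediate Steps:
O = -31059 (O = -7*((1070 - 1*(-151)) - 12*(-268)) = -7*((1070 + 151) - 1*(-3216)) = -7*(1221 + 3216) = -7*4437 = -31059)
a = -5257/2106 (a = 5257*(-1/2106) = -5257/2106 ≈ -2.4962)
1/(a + O) = 1/(-5257/2106 - 31059) = 1/(-65415511/2106) = -2106/65415511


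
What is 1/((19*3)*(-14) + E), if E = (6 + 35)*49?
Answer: 1/1211 ≈ 0.00082576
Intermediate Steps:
E = 2009 (E = 41*49 = 2009)
1/((19*3)*(-14) + E) = 1/((19*3)*(-14) + 2009) = 1/(57*(-14) + 2009) = 1/(-798 + 2009) = 1/1211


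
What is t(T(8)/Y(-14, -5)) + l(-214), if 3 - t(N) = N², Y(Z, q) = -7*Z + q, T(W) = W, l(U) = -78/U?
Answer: 3106792/925443 ≈ 3.3571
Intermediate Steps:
Y(Z, q) = q - 7*Z
t(N) = 3 - N²
t(T(8)/Y(-14, -5)) + l(-214) = (3 - (8/(-5 - 7*(-14)))²) - 78/(-214) = (3 - (8/(-5 + 98))²) - 78*(-1/214) = (3 - (8/93)²) + 39/107 = (3 - 1*64/8649) + 39/107 = (3 - 64/8649) + 39/107 = 25883/8649 + 39/107 = 3106792/925443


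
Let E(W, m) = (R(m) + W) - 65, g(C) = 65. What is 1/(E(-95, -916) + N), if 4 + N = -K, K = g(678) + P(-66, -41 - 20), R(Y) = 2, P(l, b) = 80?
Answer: -1/307 ≈ -0.0032573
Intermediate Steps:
E(W, m) = -63 + W (E(W, m) = (2 + W) - 65 = -63 + W)
K = 145 (K = 65 + 80 = 145)
N = -149 (N = -4 - 1*145 = -4 - 145 = -149)
1/(E(-95, -916) + N) = 1/((-63 - 95) - 149) = 1/(-158 - 149) = 1/(-307) = -1/307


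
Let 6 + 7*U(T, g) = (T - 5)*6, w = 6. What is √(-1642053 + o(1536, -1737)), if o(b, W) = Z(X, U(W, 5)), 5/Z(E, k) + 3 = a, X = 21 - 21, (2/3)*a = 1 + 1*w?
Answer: I*√14778471/3 ≈ 1281.4*I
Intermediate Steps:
a = 21/2 (a = 3*(1 + 1*6)/2 = 3*(1 + 6)/2 = (3/2)*7 = 21/2 ≈ 10.500)
U(T, g) = -36/7 + 6*T/7 (U(T, g) = -6/7 + ((T - 5)*6)/7 = -6/7 + ((-5 + T)*6)/7 = -6/7 + (-30 + 6*T)/7 = -6/7 + (-30/7 + 6*T/7) = -36/7 + 6*T/7)
X = 0
Z(E, k) = ⅔ (Z(E, k) = 5/(-3 + 21/2) = 5/(15/2) = 5*(2/15) = ⅔)
o(b, W) = ⅔
√(-1642053 + o(1536, -1737)) = √(-1642053 + ⅔) = √(-4926157/3) = I*√14778471/3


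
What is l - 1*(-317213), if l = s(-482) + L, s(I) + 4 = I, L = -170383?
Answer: 146344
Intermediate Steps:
s(I) = -4 + I
l = -170869 (l = (-4 - 482) - 170383 = -486 - 170383 = -170869)
l - 1*(-317213) = -170869 - 1*(-317213) = -170869 + 317213 = 146344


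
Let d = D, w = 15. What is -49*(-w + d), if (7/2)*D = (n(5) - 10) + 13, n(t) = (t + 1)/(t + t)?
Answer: 3423/5 ≈ 684.60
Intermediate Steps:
n(t) = (1 + t)/(2*t) (n(t) = (1 + t)/((2*t)) = (1 + t)*(1/(2*t)) = (1 + t)/(2*t))
D = 36/35 (D = 2*(((½)*(1 + 5)/5 - 10) + 13)/7 = 2*(((½)*(⅕)*6 - 10) + 13)/7 = 2*((⅗ - 10) + 13)/7 = 2*(-47/5 + 13)/7 = (2/7)*(18/5) = 36/35 ≈ 1.0286)
d = 36/35 ≈ 1.0286
-49*(-w + d) = -49*(-1*15 + 36/35) = -49*(-15 + 36/35) = -49*(-489/35) = 3423/5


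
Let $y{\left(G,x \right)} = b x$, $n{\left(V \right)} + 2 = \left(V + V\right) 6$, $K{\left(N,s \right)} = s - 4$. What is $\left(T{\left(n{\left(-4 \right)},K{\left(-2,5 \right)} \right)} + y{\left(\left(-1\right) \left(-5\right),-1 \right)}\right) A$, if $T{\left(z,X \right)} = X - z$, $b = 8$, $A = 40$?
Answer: $1720$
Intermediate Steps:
$K{\left(N,s \right)} = -4 + s$
$n{\left(V \right)} = -2 + 12 V$ ($n{\left(V \right)} = -2 + \left(V + V\right) 6 = -2 + 2 V 6 = -2 + 12 V$)
$y{\left(G,x \right)} = 8 x$
$\left(T{\left(n{\left(-4 \right)},K{\left(-2,5 \right)} \right)} + y{\left(\left(-1\right) \left(-5\right),-1 \right)}\right) A = \left(\left(\left(-4 + 5\right) - \left(-2 + 12 \left(-4\right)\right)\right) + 8 \left(-1\right)\right) 40 = \left(\left(1 - \left(-2 - 48\right)\right) - 8\right) 40 = \left(\left(1 - -50\right) - 8\right) 40 = \left(\left(1 + 50\right) - 8\right) 40 = \left(51 - 8\right) 40 = 43 \cdot 40 = 1720$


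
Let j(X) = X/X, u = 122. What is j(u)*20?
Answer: 20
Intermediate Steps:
j(X) = 1
j(u)*20 = 1*20 = 20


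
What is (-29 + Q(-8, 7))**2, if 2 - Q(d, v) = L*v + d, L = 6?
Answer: 3721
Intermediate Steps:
Q(d, v) = 2 - d - 6*v (Q(d, v) = 2 - (6*v + d) = 2 - (d + 6*v) = 2 + (-d - 6*v) = 2 - d - 6*v)
(-29 + Q(-8, 7))**2 = (-29 + (2 - 1*(-8) - 6*7))**2 = (-29 + (2 + 8 - 42))**2 = (-29 - 32)**2 = (-61)**2 = 3721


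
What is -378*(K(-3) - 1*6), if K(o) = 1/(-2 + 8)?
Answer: 2205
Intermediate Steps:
K(o) = ⅙ (K(o) = 1/6 = ⅙)
-378*(K(-3) - 1*6) = -378*(⅙ - 1*6) = -378*(⅙ - 6) = -378*(-35/6) = 2205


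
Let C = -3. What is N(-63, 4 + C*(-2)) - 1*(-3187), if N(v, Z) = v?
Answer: 3124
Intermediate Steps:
N(-63, 4 + C*(-2)) - 1*(-3187) = -63 - 1*(-3187) = -63 + 3187 = 3124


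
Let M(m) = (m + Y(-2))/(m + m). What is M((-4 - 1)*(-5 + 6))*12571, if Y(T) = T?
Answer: 87997/10 ≈ 8799.7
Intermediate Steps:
M(m) = (-2 + m)/(2*m) (M(m) = (m - 2)/(m + m) = (-2 + m)/((2*m)) = (-2 + m)*(1/(2*m)) = (-2 + m)/(2*m))
M((-4 - 1)*(-5 + 6))*12571 = ((-2 + (-4 - 1)*(-5 + 6))/(2*(((-4 - 1)*(-5 + 6)))))*12571 = ((-2 - 5*1)/(2*((-5*1))))*12571 = ((1/2)*(-2 - 5)/(-5))*12571 = ((1/2)*(-1/5)*(-7))*12571 = (7/10)*12571 = 87997/10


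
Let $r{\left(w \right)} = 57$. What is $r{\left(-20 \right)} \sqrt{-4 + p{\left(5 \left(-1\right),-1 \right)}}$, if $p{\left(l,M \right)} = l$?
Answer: $171 i \approx 171.0 i$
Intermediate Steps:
$r{\left(-20 \right)} \sqrt{-4 + p{\left(5 \left(-1\right),-1 \right)}} = 57 \sqrt{-4 + 5 \left(-1\right)} = 57 \sqrt{-4 - 5} = 57 \sqrt{-9} = 57 \cdot 3 i = 171 i$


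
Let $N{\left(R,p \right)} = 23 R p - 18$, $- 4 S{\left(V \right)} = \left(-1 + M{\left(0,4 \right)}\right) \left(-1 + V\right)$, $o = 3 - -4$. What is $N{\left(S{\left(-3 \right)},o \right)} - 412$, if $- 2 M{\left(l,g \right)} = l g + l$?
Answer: $-591$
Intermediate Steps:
$M{\left(l,g \right)} = - \frac{l}{2} - \frac{g l}{2}$ ($M{\left(l,g \right)} = - \frac{l g + l}{2} = - \frac{g l + l}{2} = - \frac{l + g l}{2} = - \frac{l}{2} - \frac{g l}{2}$)
$o = 7$ ($o = 3 + 4 = 7$)
$S{\left(V \right)} = - \frac{1}{4} + \frac{V}{4}$ ($S{\left(V \right)} = - \frac{\left(-1 - 0 \left(1 + 4\right)\right) \left(-1 + V\right)}{4} = - \frac{\left(-1 - 0 \cdot 5\right) \left(-1 + V\right)}{4} = - \frac{\left(-1 + 0\right) \left(-1 + V\right)}{4} = - \frac{\left(-1\right) \left(-1 + V\right)}{4} = - \frac{1 - V}{4} = - \frac{1}{4} + \frac{V}{4}$)
$N{\left(R,p \right)} = -18 + 23 R p$ ($N{\left(R,p \right)} = 23 R p - 18 = -18 + 23 R p$)
$N{\left(S{\left(-3 \right)},o \right)} - 412 = \left(-18 + 23 \left(- \frac{1}{4} + \frac{1}{4} \left(-3\right)\right) 7\right) - 412 = \left(-18 + 23 \left(- \frac{1}{4} - \frac{3}{4}\right) 7\right) - 412 = \left(-18 + 23 \left(-1\right) 7\right) - 412 = \left(-18 - 161\right) - 412 = -179 - 412 = -591$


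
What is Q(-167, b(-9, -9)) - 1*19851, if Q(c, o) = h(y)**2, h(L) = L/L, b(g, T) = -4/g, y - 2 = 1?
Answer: -19850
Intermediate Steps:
y = 3 (y = 2 + 1 = 3)
h(L) = 1
Q(c, o) = 1 (Q(c, o) = 1**2 = 1)
Q(-167, b(-9, -9)) - 1*19851 = 1 - 1*19851 = 1 - 19851 = -19850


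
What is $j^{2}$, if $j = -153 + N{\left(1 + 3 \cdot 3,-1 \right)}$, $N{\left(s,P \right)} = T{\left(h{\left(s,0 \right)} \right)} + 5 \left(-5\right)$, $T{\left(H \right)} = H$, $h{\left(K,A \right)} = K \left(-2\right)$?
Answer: $39204$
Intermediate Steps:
$h{\left(K,A \right)} = - 2 K$
$N{\left(s,P \right)} = -25 - 2 s$ ($N{\left(s,P \right)} = - 2 s + 5 \left(-5\right) = - 2 s - 25 = -25 - 2 s$)
$j = -198$ ($j = -153 - \left(25 + 2 \left(1 + 3 \cdot 3\right)\right) = -153 - \left(25 + 2 \left(1 + 9\right)\right) = -153 - 45 = -198$)
$j^{2} = \left(-198\right)^{2} = 39204$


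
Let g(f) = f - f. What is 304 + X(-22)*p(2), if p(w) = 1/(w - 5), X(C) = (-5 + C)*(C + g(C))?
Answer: 106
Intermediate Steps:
g(f) = 0
X(C) = C*(-5 + C) (X(C) = (-5 + C)*(C + 0) = (-5 + C)*C = C*(-5 + C))
p(w) = 1/(-5 + w)
304 + X(-22)*p(2) = 304 + (-22*(-5 - 22))/(-5 + 2) = 304 - 22*(-27)/(-3) = 304 + 594*(-⅓) = 304 - 198 = 106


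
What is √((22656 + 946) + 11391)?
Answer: √34993 ≈ 187.06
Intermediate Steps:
√((22656 + 946) + 11391) = √(23602 + 11391) = √34993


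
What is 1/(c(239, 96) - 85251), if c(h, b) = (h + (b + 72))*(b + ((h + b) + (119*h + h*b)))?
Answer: 1/21003861 ≈ 4.7610e-8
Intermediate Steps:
c(h, b) = (72 + b + h)*(2*b + 120*h + b*h) (c(h, b) = (h + (72 + b))*(b + ((b + h) + (119*h + b*h))) = (72 + b + h)*(b + (b + 120*h + b*h)) = (72 + b + h)*(2*b + 120*h + b*h))
1/(c(239, 96) - 85251) = 1/((2*96² + 120*239² + 144*96 + 8640*239 + 96*239² + 239*96² + 194*96*239) - 85251) = 1/((2*9216 + 120*57121 + 13824 + 2064960 + 96*57121 + 239*9216 + 4451136) - 85251) = 1/((18432 + 6854520 + 13824 + 2064960 + 5483616 + 2202624 + 4451136) - 85251) = 1/(21089112 - 85251) = 1/21003861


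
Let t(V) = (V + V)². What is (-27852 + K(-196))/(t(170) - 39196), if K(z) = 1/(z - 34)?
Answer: -6405961/17572920 ≈ -0.36454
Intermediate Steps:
K(z) = 1/(-34 + z)
t(V) = 4*V² (t(V) = (2*V)² = 4*V²)
(-27852 + K(-196))/(t(170) - 39196) = (-27852 + 1/(-34 - 196))/(4*170² - 39196) = (-27852 + 1/(-230))/(4*28900 - 39196) = (-27852 - 1/230)/(115600 - 39196) = -6405961/230/76404 = -6405961/230*1/76404 = -6405961/17572920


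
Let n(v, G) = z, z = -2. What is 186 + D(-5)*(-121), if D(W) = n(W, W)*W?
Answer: -1024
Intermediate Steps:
n(v, G) = -2
D(W) = -2*W
186 + D(-5)*(-121) = 186 - 2*(-5)*(-121) = 186 + 10*(-121) = 186 - 1210 = -1024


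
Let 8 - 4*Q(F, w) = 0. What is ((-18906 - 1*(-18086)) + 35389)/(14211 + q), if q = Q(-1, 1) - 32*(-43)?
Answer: 34569/15589 ≈ 2.2175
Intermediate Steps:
Q(F, w) = 2 (Q(F, w) = 2 - ¼*0 = 2 + 0 = 2)
q = 1378 (q = 2 - 32*(-43) = 2 + 1376 = 1378)
((-18906 - 1*(-18086)) + 35389)/(14211 + q) = ((-18906 - 1*(-18086)) + 35389)/(14211 + 1378) = ((-18906 + 18086) + 35389)/15589 = (-820 + 35389)*(1/15589) = 34569*(1/15589) = 34569/15589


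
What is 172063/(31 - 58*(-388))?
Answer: 172063/22535 ≈ 7.6354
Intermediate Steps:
172063/(31 - 58*(-388)) = 172063/(31 + 22504) = 172063/22535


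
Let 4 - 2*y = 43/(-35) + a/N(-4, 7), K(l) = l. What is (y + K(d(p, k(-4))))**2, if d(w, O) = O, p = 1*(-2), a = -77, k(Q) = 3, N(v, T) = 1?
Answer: 2383936/1225 ≈ 1946.1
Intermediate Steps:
p = -2
y = 1439/35 (y = 2 - (43/(-35) - 77/1)/2 = 2 - (43*(-1/35) - 77*1)/2 = 2 - (-43/35 - 77)/2 = 2 - 1/2*(-2738/35) = 2 + 1369/35 = 1439/35 ≈ 41.114)
(y + K(d(p, k(-4))))**2 = (1439/35 + 3)**2 = (1544/35)**2 = 2383936/1225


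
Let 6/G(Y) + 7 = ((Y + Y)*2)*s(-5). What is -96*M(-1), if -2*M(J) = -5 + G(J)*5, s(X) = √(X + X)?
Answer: 240*(-4*√10 + 13*I)/(-7*I + 4*√10) ≈ -288.23 + 87.152*I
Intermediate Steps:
s(X) = √2*√X (s(X) = √(2*X) = √2*√X)
G(Y) = 6/(-7 + 4*I*Y*√10) (G(Y) = 6/(-7 + ((Y + Y)*2)*(√2*√(-5))) = 6/(-7 + ((2*Y)*2)*(√2*(I*√5))) = 6/(-7 + (4*Y)*(I*√10)) = 6/(-7 + 4*I*Y*√10))
M(J) = 5/2 - 15/(-7 + 4*I*J*√10) (M(J) = -(-5 + (6/(-7 + 4*I*J*√10))*5)/2 = -(-5 + 30/(-7 + 4*I*J*√10))/2 = 5/2 - 15/(-7 + 4*I*J*√10))
-96*M(-1) = -240*(-13 + 4*I*(-1)*√10)/(-7 + 4*I*(-1)*√10) = -240*(-13 - 4*I*√10)/(-7 - 4*I*√10)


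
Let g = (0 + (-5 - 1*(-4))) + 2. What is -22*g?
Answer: -22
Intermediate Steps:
g = 1 (g = (0 + (-5 + 4)) + 2 = (0 - 1) + 2 = -1 + 2 = 1)
-22*g = -22*1 = -22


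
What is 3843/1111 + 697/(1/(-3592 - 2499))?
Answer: -4716665554/1111 ≈ -4.2454e+6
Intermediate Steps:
3843/1111 + 697/(1/(-3592 - 2499)) = 3843*(1/1111) + 697/(1/(-6091)) = 3843/1111 + 697/(-1/6091) = 3843/1111 + 697*(-6091) = 3843/1111 - 4245427 = -4716665554/1111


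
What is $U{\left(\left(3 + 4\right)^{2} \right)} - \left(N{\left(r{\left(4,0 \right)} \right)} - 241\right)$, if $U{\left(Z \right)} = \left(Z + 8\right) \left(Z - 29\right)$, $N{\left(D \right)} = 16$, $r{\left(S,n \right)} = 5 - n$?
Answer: $1365$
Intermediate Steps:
$U{\left(Z \right)} = \left(-29 + Z\right) \left(8 + Z\right)$ ($U{\left(Z \right)} = \left(8 + Z\right) \left(-29 + Z\right) = \left(-29 + Z\right) \left(8 + Z\right)$)
$U{\left(\left(3 + 4\right)^{2} \right)} - \left(N{\left(r{\left(4,0 \right)} \right)} - 241\right) = \left(-232 + \left(\left(3 + 4\right)^{2}\right)^{2} - 21 \left(3 + 4\right)^{2}\right) - \left(16 - 241\right) = \left(-232 + \left(7^{2}\right)^{2} - 21 \cdot 7^{2}\right) - -225 = \left(-232 + 49^{2} - 1029\right) + 225 = \left(-232 + 2401 - 1029\right) + 225 = 1140 + 225 = 1365$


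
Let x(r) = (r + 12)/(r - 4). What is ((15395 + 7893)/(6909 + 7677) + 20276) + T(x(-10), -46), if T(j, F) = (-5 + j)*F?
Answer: 1047268792/51051 ≈ 20514.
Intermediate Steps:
x(r) = (12 + r)/(-4 + r)
T(j, F) = F*(-5 + j)
((15395 + 7893)/(6909 + 7677) + 20276) + T(x(-10), -46) = ((15395 + 7893)/(6909 + 7677) + 20276) - 46*(-5 + (12 - 10)/(-4 - 10)) = (23288/14586 + 20276) - 46*(-5 + 2/(-14)) = (23288*(1/14586) + 20276) - 46*(-5 - 1/14*2) = (11644/7293 + 20276) - 46*(-5 - 1/7) = 147884512/7293 - 46*(-36/7) = 147884512/7293 + 1656/7 = 1047268792/51051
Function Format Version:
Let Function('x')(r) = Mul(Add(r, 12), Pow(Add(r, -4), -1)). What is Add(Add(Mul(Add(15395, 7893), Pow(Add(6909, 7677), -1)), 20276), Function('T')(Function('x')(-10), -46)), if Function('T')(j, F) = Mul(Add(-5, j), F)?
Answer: Rational(1047268792, 51051) ≈ 20514.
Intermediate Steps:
Function('x')(r) = Mul(Pow(Add(-4, r), -1), Add(12, r)) (Function('x')(r) = Mul(Add(12, r), Pow(Add(-4, r), -1)) = Mul(Pow(Add(-4, r), -1), Add(12, r)))
Function('T')(j, F) = Mul(F, Add(-5, j))
Add(Add(Mul(Add(15395, 7893), Pow(Add(6909, 7677), -1)), 20276), Function('T')(Function('x')(-10), -46)) = Add(Add(Mul(Add(15395, 7893), Pow(Add(6909, 7677), -1)), 20276), Mul(-46, Add(-5, Mul(Pow(Add(-4, -10), -1), Add(12, -10))))) = Add(Add(Mul(23288, Pow(14586, -1)), 20276), Mul(-46, Add(-5, Mul(Pow(-14, -1), 2)))) = Add(Add(Mul(23288, Rational(1, 14586)), 20276), Mul(-46, Add(-5, Mul(Rational(-1, 14), 2)))) = Add(Add(Rational(11644, 7293), 20276), Mul(-46, Add(-5, Rational(-1, 7)))) = Add(Rational(147884512, 7293), Mul(-46, Rational(-36, 7))) = Add(Rational(147884512, 7293), Rational(1656, 7)) = Rational(1047268792, 51051)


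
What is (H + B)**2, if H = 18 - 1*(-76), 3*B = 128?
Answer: 168100/9 ≈ 18678.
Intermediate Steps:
B = 128/3 (B = (1/3)*128 = 128/3 ≈ 42.667)
H = 94 (H = 18 + 76 = 94)
(H + B)**2 = (94 + 128/3)**2 = (410/3)**2 = 168100/9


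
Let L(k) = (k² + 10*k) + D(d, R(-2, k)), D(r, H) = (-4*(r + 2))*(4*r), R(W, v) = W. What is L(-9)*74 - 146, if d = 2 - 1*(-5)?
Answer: -75404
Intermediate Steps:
d = 7 (d = 2 + 5 = 7)
D(r, H) = 4*r*(-8 - 4*r) (D(r, H) = (-4*(2 + r))*(4*r) = (-8 - 4*r)*(4*r) = 4*r*(-8 - 4*r))
L(k) = -1008 + k² + 10*k (L(k) = (k² + 10*k) - 16*7*(2 + 7) = (k² + 10*k) - 16*7*9 = (k² + 10*k) - 1008 = -1008 + k² + 10*k)
L(-9)*74 - 146 = (-1008 + (-9)² + 10*(-9))*74 - 146 = (-1008 + 81 - 90)*74 - 146 = -1017*74 - 146 = -75258 - 146 = -75404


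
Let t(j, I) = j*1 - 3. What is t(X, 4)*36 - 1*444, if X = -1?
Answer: -588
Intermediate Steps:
t(j, I) = -3 + j (t(j, I) = j - 3 = -3 + j)
t(X, 4)*36 - 1*444 = (-3 - 1)*36 - 1*444 = -4*36 - 444 = -144 - 444 = -588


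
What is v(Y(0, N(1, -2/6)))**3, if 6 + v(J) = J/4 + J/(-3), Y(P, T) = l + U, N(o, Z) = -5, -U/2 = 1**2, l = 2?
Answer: -216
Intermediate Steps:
U = -2 (U = -2*1**2 = -2*1 = -2)
Y(P, T) = 0 (Y(P, T) = 2 - 2 = 0)
v(J) = -6 - J/12 (v(J) = -6 + (J/4 + J/(-3)) = -6 + (J*(1/4) + J*(-1/3)) = -6 + (J/4 - J/3) = -6 - J/12)
v(Y(0, N(1, -2/6)))**3 = (-6 - 1/12*0)**3 = (-6 + 0)**3 = (-6)**3 = -216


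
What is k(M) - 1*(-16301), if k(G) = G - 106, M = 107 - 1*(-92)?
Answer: 16394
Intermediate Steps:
M = 199 (M = 107 + 92 = 199)
k(G) = -106 + G
k(M) - 1*(-16301) = (-106 + 199) - 1*(-16301) = 93 + 16301 = 16394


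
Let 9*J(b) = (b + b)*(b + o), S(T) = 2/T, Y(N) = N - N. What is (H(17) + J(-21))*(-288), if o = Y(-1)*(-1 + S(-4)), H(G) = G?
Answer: -33120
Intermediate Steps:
Y(N) = 0
o = 0 (o = 0*(-1 + 2/(-4)) = 0*(-1 + 2*(-¼)) = 0*(-1 - ½) = 0*(-3/2) = 0)
J(b) = 2*b²/9 (J(b) = ((b + b)*(b + 0))/9 = ((2*b)*b)/9 = (2*b²)/9 = 2*b²/9)
(H(17) + J(-21))*(-288) = (17 + (2/9)*(-21)²)*(-288) = (17 + (2/9)*441)*(-288) = (17 + 98)*(-288) = 115*(-288) = -33120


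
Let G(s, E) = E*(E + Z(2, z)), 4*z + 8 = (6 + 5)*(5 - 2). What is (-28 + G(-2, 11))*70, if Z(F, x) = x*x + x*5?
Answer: 485205/8 ≈ 60651.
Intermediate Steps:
z = 25/4 (z = -2 + ((6 + 5)*(5 - 2))/4 = -2 + (11*3)/4 = -2 + (¼)*33 = -2 + 33/4 = 25/4 ≈ 6.2500)
Z(F, x) = x² + 5*x
G(s, E) = E*(1125/16 + E) (G(s, E) = E*(E + 25*(5 + 25/4)/4) = E*(E + (25/4)*(45/4)) = E*(E + 1125/16) = E*(1125/16 + E))
(-28 + G(-2, 11))*70 = (-28 + (1/16)*11*(1125 + 16*11))*70 = (-28 + (1/16)*11*(1125 + 176))*70 = (-28 + (1/16)*11*1301)*70 = (-28 + 14311/16)*70 = (13863/16)*70 = 485205/8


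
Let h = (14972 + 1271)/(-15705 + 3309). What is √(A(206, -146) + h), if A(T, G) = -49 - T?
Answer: I*√9846214077/6198 ≈ 16.01*I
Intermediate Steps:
h = -16243/12396 (h = 16243/(-12396) = 16243*(-1/12396) = -16243/12396 ≈ -1.3103)
√(A(206, -146) + h) = √((-49 - 1*206) - 16243/12396) = √((-49 - 206) - 16243/12396) = √(-255 - 16243/12396) = √(-3177223/12396) = I*√9846214077/6198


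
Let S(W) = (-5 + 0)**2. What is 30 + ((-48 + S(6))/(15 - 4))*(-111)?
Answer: 2883/11 ≈ 262.09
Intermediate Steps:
S(W) = 25 (S(W) = (-5)**2 = 25)
30 + ((-48 + S(6))/(15 - 4))*(-111) = 30 + ((-48 + 25)/(15 - 4))*(-111) = 30 - 23/11*(-111) = 30 + 2553/11 = 2883/11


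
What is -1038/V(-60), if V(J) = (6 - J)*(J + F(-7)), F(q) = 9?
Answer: 173/561 ≈ 0.30838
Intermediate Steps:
V(J) = (6 - J)*(9 + J) (V(J) = (6 - J)*(J + 9) = (6 - J)*(9 + J))
-1038/V(-60) = -1038/(54 - 1*(-60)**2 - 3*(-60)) = -1038/(54 - 1*3600 + 180) = -1038/(54 - 3600 + 180) = -1038/(-3366) = -1038*(-1/3366) = 173/561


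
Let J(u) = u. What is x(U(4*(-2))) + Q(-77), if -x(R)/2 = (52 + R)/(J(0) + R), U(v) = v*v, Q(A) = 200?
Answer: 1571/8 ≈ 196.38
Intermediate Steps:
U(v) = v²
x(R) = -2*(52 + R)/R (x(R) = -2*(52 + R)/(0 + R) = -2*(52 + R)/R)
x(U(4*(-2))) + Q(-77) = (-2 - 104/((4*(-2))²)) + 200 = (-2 - 104/((-8)²)) + 200 = (-2 - 104/64) + 200 = (-2 - 104*1/64) + 200 = (-2 - 13/8) + 200 = -29/8 + 200 = 1571/8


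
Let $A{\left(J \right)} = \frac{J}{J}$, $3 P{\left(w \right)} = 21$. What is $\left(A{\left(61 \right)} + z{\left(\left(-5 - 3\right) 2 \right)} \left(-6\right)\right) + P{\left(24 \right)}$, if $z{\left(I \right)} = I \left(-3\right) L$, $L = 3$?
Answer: $-856$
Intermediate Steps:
$P{\left(w \right)} = 7$ ($P{\left(w \right)} = \frac{1}{3} \cdot 21 = 7$)
$A{\left(J \right)} = 1$
$z{\left(I \right)} = - 9 I$ ($z{\left(I \right)} = I \left(-3\right) 3 = - 3 I 3 = - 9 I$)
$\left(A{\left(61 \right)} + z{\left(\left(-5 - 3\right) 2 \right)} \left(-6\right)\right) + P{\left(24 \right)} = \left(1 + - 9 \left(-5 - 3\right) 2 \left(-6\right)\right) + 7 = \left(1 + - 9 \left(\left(-8\right) 2\right) \left(-6\right)\right) + 7 = \left(1 + \left(-9\right) \left(-16\right) \left(-6\right)\right) + 7 = \left(1 + 144 \left(-6\right)\right) + 7 = \left(1 - 864\right) + 7 = -863 + 7 = -856$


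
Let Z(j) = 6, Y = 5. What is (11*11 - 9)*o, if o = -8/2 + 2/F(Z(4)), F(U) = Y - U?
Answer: -672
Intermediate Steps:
F(U) = 5 - U
o = -6 (o = -8/2 + 2/(5 - 1*6) = -8*½ + 2/(5 - 6) = -4 + 2/(-1) = -4 + 2*(-1) = -4 - 2 = -6)
(11*11 - 9)*o = (11*11 - 9)*(-6) = (121 - 9)*(-6) = 112*(-6) = -672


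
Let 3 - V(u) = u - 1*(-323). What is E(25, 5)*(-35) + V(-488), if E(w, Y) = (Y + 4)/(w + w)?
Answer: 1617/10 ≈ 161.70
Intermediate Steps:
E(w, Y) = (4 + Y)/(2*w) (E(w, Y) = (4 + Y)/((2*w)) = (4 + Y)*(1/(2*w)) = (4 + Y)/(2*w))
V(u) = -320 - u (V(u) = 3 - (u - 1*(-323)) = 3 - (u + 323) = 3 - (323 + u) = 3 + (-323 - u) = -320 - u)
E(25, 5)*(-35) + V(-488) = ((½)*(4 + 5)/25)*(-35) + (-320 - 1*(-488)) = ((½)*(1/25)*9)*(-35) + (-320 + 488) = (9/50)*(-35) + 168 = -63/10 + 168 = 1617/10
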